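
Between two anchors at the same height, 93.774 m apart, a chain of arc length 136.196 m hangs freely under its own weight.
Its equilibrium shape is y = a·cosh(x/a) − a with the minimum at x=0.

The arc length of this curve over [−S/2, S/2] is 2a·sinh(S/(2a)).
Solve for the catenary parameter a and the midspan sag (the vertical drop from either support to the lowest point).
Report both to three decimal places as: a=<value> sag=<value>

a=30.219 sag=44.283

seed: a₀ = √(S³/(24(L−S))) = √(93.774³/(24·42.422)) = 28.459186
iter 1: u=1.647517  f(a)=+6.144e+00  f'(a)=-3.873e+00  a ← 28.459186 − (+6.144e+00/-3.873e+00) = 30.045510
iter 2: u=1.560533  f(a)=+5.511e-01  f'(a)=-3.207e+00  a ← 30.045510 − (+5.511e-01/-3.207e+00) = 30.217374
iter 3: u=1.551657  f(a)=+5.400e-03  f'(a)=-3.144e+00  a ← 30.217374 − (+5.400e-03/-3.144e+00) = 30.219091
iter 4: u=1.551569  f(a)=+5.296e-07  f'(a)=-3.143e+00  a ← 30.219091 − (+5.296e-07/-3.143e+00) = 30.219091
iter 5: u=1.551569  f(a)=+0.000e+00  f'(a)=-3.143e+00  a ← 30.219091 − (+0.000e+00/-3.143e+00) = 30.219091
converged: |Δa| < 1e-12 after 5 iterations
sag = a·(cosh(S/(2a)) − 1) = 30.219091·(cosh(1.551569) − 1) = 44.282795
T_max/T_min = cosh(S/(2a)) = 2.465391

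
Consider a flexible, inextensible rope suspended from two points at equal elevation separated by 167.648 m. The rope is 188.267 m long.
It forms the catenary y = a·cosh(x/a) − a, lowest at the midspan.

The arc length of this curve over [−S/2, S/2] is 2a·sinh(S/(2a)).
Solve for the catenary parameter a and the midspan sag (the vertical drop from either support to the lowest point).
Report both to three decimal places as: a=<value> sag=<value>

a=99.331 sag=37.518

seed: a₀ = √(S³/(24(L−S))) = √(167.648³/(24·20.619)) = 97.579400
iter 1: u=0.859034  f(a)=+7.743e-01  f'(a)=-4.546e-01  a ← 97.579400 − (+7.743e-01/-4.546e-01) = 99.282510
iter 2: u=0.844298  f(a)=+2.074e-02  f'(a)=-4.306e-01  a ← 99.282510 − (+2.074e-02/-4.306e-01) = 99.330670
iter 3: u=0.843888  f(a)=+1.578e-05  f'(a)=-4.299e-01  a ← 99.330670 − (+1.578e-05/-4.299e-01) = 99.330707
iter 4: u=0.843888  f(a)=+9.152e-12  f'(a)=-4.299e-01  a ← 99.330707 − (+9.152e-12/-4.299e-01) = 99.330707
converged: |Δa| < 1e-12 after 4 iterations
sag = a·(cosh(S/(2a)) − 1) = 99.330707·(cosh(0.843888) − 1) = 37.518499
T_max/T_min = cosh(S/(2a)) = 1.377713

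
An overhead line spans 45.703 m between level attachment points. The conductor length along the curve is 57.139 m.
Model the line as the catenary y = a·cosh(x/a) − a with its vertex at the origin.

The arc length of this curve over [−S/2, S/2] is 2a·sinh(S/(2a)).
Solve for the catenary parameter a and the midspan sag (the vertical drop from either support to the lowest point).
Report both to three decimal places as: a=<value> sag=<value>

a=19.313 sag=15.172

seed: a₀ = √(S³/(24(L−S))) = √(45.703³/(24·11.436)) = 18.649808
iter 1: u=1.225294  f(a)=+8.898e-01  f'(a)=-1.421e+00  a ← 18.649808 − (+8.898e-01/-1.421e+00) = 19.276136
iter 2: u=1.185481  f(a)=+4.679e-02  f'(a)=-1.275e+00  a ← 19.276136 − (+4.679e-02/-1.275e+00) = 19.312840
iter 3: u=1.183228  f(a)=+1.453e-04  f'(a)=-1.267e+00  a ← 19.312840 − (+1.453e-04/-1.267e+00) = 19.312954
iter 4: u=1.183221  f(a)=+1.410e-09  f'(a)=-1.267e+00  a ← 19.312954 − (+1.410e-09/-1.267e+00) = 19.312954
iter 5: u=1.183221  f(a)=+7.105e-15  f'(a)=-1.267e+00  a ← 19.312954 − (+7.105e-15/-1.267e+00) = 19.312954
converged: |Δa| < 1e-12 after 5 iterations
sag = a·(cosh(S/(2a)) − 1) = 19.312954·(cosh(1.183221) − 1) = 15.171920
T_max/T_min = cosh(S/(2a)) = 1.785583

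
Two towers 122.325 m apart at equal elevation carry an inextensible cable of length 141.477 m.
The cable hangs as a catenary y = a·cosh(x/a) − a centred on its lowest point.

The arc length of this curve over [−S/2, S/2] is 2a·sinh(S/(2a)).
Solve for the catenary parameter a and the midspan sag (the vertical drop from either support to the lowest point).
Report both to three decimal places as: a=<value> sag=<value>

a=64.536 sag=31.218

seed: a₀ = √(S³/(24(L−S))) = √(122.325³/(24·19.152)) = 63.104474
iter 1: u=0.969226  f(a)=+9.200e-01  f'(a)=-6.660e-01  a ← 63.104474 − (+9.200e-01/-6.660e-01) = 64.485866
iter 2: u=0.948464  f(a)=+3.108e-02  f'(a)=-6.217e-01  a ← 64.485866 − (+3.108e-02/-6.217e-01) = 64.535854
iter 3: u=0.947729  f(a)=+3.820e-05  f'(a)=-6.201e-01  a ← 64.535854 − (+3.820e-05/-6.201e-01) = 64.535916
iter 4: u=0.947728  f(a)=+5.790e-11  f'(a)=-6.201e-01  a ← 64.535916 − (+5.790e-11/-6.201e-01) = 64.535916
iter 5: u=0.947728  f(a)=+2.842e-14  f'(a)=-6.201e-01  a ← 64.535916 − (+2.842e-14/-6.201e-01) = 64.535916
converged: |Δa| < 1e-12 after 5 iterations
sag = a·(cosh(S/(2a)) − 1) = 64.535916·(cosh(0.947728) − 1) = 31.218039
T_max/T_min = cosh(S/(2a)) = 1.483731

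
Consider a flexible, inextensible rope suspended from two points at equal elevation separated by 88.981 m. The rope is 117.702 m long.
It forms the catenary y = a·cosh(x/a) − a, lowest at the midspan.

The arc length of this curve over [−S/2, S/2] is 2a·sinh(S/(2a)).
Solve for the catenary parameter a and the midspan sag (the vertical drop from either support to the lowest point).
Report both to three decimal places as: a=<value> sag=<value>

seed: a₀ = √(S³/(24(L−S))) = √(88.981³/(24·28.721)) = 31.969845
iter 1: u=1.391640  f(a)=+2.913e+00  f'(a)=-2.170e+00  a ← 31.969845 − (+2.913e+00/-2.170e+00) = 33.312392
iter 2: u=1.335554  f(a)=+1.935e-01  f'(a)=-1.890e+00  a ← 33.312392 − (+1.935e-01/-1.890e+00) = 33.414787
iter 3: u=1.331461  f(a)=+9.888e-04  f'(a)=-1.871e+00  a ← 33.414787 − (+9.888e-04/-1.871e+00) = 33.415316
iter 4: u=1.331440  f(a)=+2.610e-08  f'(a)=-1.871e+00  a ← 33.415316 − (+2.610e-08/-1.871e+00) = 33.415316
iter 5: u=1.331440  f(a)=+1.421e-14  f'(a)=-1.871e+00  a ← 33.415316 − (+1.421e-14/-1.871e+00) = 33.415316
converged: |Δa| < 1e-12 after 5 iterations
sag = a·(cosh(S/(2a)) − 1) = 33.415316·(cosh(1.331440) − 1) = 34.260555
T_max/T_min = cosh(S/(2a)) = 2.025295

a=33.415 sag=34.261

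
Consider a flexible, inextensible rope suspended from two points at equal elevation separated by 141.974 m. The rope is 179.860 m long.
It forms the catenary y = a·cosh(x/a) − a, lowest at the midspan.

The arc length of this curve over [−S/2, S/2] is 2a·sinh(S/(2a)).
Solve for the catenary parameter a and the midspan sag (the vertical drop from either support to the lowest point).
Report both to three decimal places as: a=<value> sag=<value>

seed: a₀ = √(S³/(24(L−S))) = √(141.974³/(24·37.886)) = 56.100693
iter 1: u=1.265350  f(a)=+3.151e+00  f'(a)=-1.580e+00  a ← 56.100693 − (+3.151e+00/-1.580e+00) = 58.095594
iter 2: u=1.221900  f(a)=+1.759e-01  f'(a)=-1.408e+00  a ← 58.095594 − (+1.759e-01/-1.408e+00) = 58.220532
iter 3: u=1.219278  f(a)=+6.196e-04  f'(a)=-1.398e+00  a ← 58.220532 − (+6.196e-04/-1.398e+00) = 58.220975
iter 4: u=1.219268  f(a)=+7.749e-09  f'(a)=-1.398e+00  a ← 58.220975 − (+7.749e-09/-1.398e+00) = 58.220975
iter 5: u=1.219268  f(a)=+5.684e-14  f'(a)=-1.398e+00  a ← 58.220975 − (+5.684e-14/-1.398e+00) = 58.220975
converged: |Δa| < 1e-12 after 5 iterations
sag = a·(cosh(S/(2a)) − 1) = 58.220975·(cosh(1.219268) − 1) = 48.910191
T_max/T_min = cosh(S/(2a)) = 1.840079

a=58.221 sag=48.910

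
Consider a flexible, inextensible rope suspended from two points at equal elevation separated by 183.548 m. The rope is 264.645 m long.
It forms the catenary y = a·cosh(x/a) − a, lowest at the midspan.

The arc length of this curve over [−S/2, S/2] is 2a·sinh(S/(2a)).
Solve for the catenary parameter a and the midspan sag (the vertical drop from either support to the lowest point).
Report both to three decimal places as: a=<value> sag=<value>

a=59.777 sag=85.421

seed: a₀ = √(S³/(24(L−S))) = √(183.548³/(24·81.097)) = 56.365903
iter 1: u=1.628183  f(a)=+1.145e+01  f'(a)=-3.716e+00  a ← 56.365903 − (+1.145e+01/-3.716e+00) = 59.447904
iter 2: u=1.543772  f(a)=+1.006e+00  f'(a)=-3.089e+00  a ← 59.447904 − (+1.006e+00/-3.089e+00) = 59.773699
iter 3: u=1.535358  f(a)=+9.427e-03  f'(a)=-3.032e+00  a ← 59.773699 − (+9.427e-03/-3.032e+00) = 59.776809
iter 4: u=1.535278  f(a)=+8.440e-07  f'(a)=-3.031e+00  a ← 59.776809 − (+8.440e-07/-3.031e+00) = 59.776809
iter 5: u=1.535278  f(a)=+0.000e+00  f'(a)=-3.031e+00  a ← 59.776809 − (+0.000e+00/-3.031e+00) = 59.776809
converged: |Δa| < 1e-12 after 5 iterations
sag = a·(cosh(S/(2a)) − 1) = 59.776809·(cosh(1.535278) − 1) = 85.421369
T_max/T_min = cosh(S/(2a)) = 2.429005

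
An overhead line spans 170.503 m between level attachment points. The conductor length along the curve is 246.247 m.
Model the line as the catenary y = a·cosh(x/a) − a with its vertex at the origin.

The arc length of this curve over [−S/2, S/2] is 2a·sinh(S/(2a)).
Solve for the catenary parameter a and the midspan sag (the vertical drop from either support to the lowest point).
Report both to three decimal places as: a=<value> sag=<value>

a=55.393 sag=79.617

seed: a₀ = √(S³/(24(L−S))) = √(170.503³/(24·75.744)) = 52.217767
iter 1: u=1.632615  f(a)=+1.076e+01  f'(a)=-3.752e+00  a ← 52.217767 − (+1.076e+01/-3.752e+00) = 55.085652
iter 2: u=1.547617  f(a)=+9.500e-01  f'(a)=-3.116e+00  a ← 55.085652 − (+9.500e-01/-3.116e+00) = 55.390535
iter 3: u=1.539099  f(a)=+8.990e-03  f'(a)=-3.057e+00  a ← 55.390535 − (+8.990e-03/-3.057e+00) = 55.393475
iter 4: u=1.539017  f(a)=+8.220e-07  f'(a)=-3.057e+00  a ← 55.393475 − (+8.220e-07/-3.057e+00) = 55.393476
iter 5: u=1.539017  f(a)=-2.842e-14  f'(a)=-3.057e+00  a ← 55.393476 − (-2.842e-14/-3.057e+00) = 55.393476
converged: |Δa| < 1e-12 after 5 iterations
sag = a·(cosh(S/(2a)) − 1) = 55.393476·(cosh(1.539017) − 1) = 79.617018
T_max/T_min = cosh(S/(2a)) = 2.437300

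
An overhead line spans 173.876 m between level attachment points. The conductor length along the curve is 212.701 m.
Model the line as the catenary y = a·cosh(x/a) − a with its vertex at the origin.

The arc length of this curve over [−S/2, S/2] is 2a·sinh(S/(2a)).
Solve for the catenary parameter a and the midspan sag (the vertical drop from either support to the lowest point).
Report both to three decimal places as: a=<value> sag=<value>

a=77.506 sag=54.090

seed: a₀ = √(S³/(24(L−S))) = √(173.876³/(24·38.825)) = 75.110060
iter 1: u=1.157475  f(a)=+2.685e+00  f'(a)=-1.179e+00  a ← 75.110060 − (+2.685e+00/-1.179e+00) = 77.387453
iter 2: u=1.123412  f(a)=+1.270e-01  f'(a)=-1.070e+00  a ← 77.387453 − (+1.270e-01/-1.070e+00) = 77.506118
iter 3: u=1.121692  f(a)=+3.151e-04  f'(a)=-1.065e+00  a ← 77.506118 − (+3.151e-04/-1.065e+00) = 77.506414
iter 4: u=1.121688  f(a)=+1.951e-09  f'(a)=-1.065e+00  a ← 77.506414 − (+1.951e-09/-1.065e+00) = 77.506414
iter 5: u=1.121688  f(a)=+0.000e+00  f'(a)=-1.065e+00  a ← 77.506414 − (+0.000e+00/-1.065e+00) = 77.506414
converged: |Δa| < 1e-12 after 5 iterations
sag = a·(cosh(S/(2a)) − 1) = 77.506414·(cosh(1.121688) − 1) = 54.090216
T_max/T_min = cosh(S/(2a)) = 1.697881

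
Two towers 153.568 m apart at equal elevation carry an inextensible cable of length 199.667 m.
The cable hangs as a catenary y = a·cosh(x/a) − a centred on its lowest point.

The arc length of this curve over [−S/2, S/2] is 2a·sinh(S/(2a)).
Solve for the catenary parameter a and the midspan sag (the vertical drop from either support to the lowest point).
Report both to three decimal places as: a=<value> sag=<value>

seed: a₀ = √(S³/(24(L−S))) = √(153.568³/(24·46.099)) = 57.213658
iter 1: u=1.342057  f(a)=+4.334e+00  f'(a)=-1.921e+00  a ← 57.213658 − (+4.334e+00/-1.921e+00) = 59.469776
iter 2: u=1.291143  f(a)=+2.695e-01  f'(a)=-1.689e+00  a ← 59.469776 − (+2.695e-01/-1.689e+00) = 59.629381
iter 3: u=1.287687  f(a)=+1.196e-03  f'(a)=-1.674e+00  a ← 59.629381 − (+1.196e-03/-1.674e+00) = 59.630095
iter 4: u=1.287672  f(a)=+2.375e-08  f'(a)=-1.674e+00  a ← 59.630095 − (+2.375e-08/-1.674e+00) = 59.630095
iter 5: u=1.287672  f(a)=+0.000e+00  f'(a)=-1.674e+00  a ← 59.630095 − (+0.000e+00/-1.674e+00) = 59.630095
converged: |Δa| < 1e-12 after 5 iterations
sag = a·(cosh(S/(2a)) − 1) = 59.630095·(cosh(1.287672) − 1) = 56.656086
T_max/T_min = cosh(S/(2a)) = 1.950126

a=59.630 sag=56.656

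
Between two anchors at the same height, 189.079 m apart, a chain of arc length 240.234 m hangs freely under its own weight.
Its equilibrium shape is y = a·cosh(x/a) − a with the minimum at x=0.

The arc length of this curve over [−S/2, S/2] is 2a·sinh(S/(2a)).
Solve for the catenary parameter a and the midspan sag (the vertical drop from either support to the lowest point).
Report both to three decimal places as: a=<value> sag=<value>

a=77.043 sag=65.658

seed: a₀ = √(S³/(24(L−S))) = √(189.079³/(24·51.155)) = 74.201943
iter 1: u=1.274084  f(a)=+4.316e+00  f'(a)=-1.616e+00  a ← 74.201943 − (+4.316e+00/-1.616e+00) = 76.872809
iter 2: u=1.229817  f(a)=+2.440e-01  f'(a)=-1.438e+00  a ← 76.872809 − (+2.440e-01/-1.438e+00) = 77.042479
iter 3: u=1.227109  f(a)=+8.830e-04  f'(a)=-1.428e+00  a ← 77.042479 − (+8.830e-04/-1.428e+00) = 77.043097
iter 4: u=1.227099  f(a)=+1.166e-08  f'(a)=-1.428e+00  a ← 77.043097 − (+1.166e-08/-1.428e+00) = 77.043097
iter 5: u=1.227099  f(a)=+0.000e+00  f'(a)=-1.428e+00  a ← 77.043097 − (+0.000e+00/-1.428e+00) = 77.043097
converged: |Δa| < 1e-12 after 5 iterations
sag = a·(cosh(S/(2a)) − 1) = 77.043097·(cosh(1.227099) − 1) = 65.658453
T_max/T_min = cosh(S/(2a)) = 1.852230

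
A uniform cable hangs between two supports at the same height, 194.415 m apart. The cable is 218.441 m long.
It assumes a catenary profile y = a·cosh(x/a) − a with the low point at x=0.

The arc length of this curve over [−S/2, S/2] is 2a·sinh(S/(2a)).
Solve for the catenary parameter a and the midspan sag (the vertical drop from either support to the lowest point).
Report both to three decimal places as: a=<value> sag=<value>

a=114.924 sag=43.621

seed: a₀ = √(S³/(24(L−S))) = √(194.415³/(24·24.026)) = 112.888135
iter 1: u=0.861096  f(a)=+9.066e-01  f'(a)=-4.581e-01  a ← 112.888135 − (+9.066e-01/-4.581e-01) = 114.867387
iter 2: u=0.846258  f(a)=+2.439e-02  f'(a)=-4.337e-01  a ← 114.867387 − (+2.439e-02/-4.337e-01) = 114.923630
iter 3: u=0.845844  f(a)=+1.874e-05  f'(a)=-4.331e-01  a ← 114.923630 − (+1.874e-05/-4.331e-01) = 114.923674
iter 4: u=0.845844  f(a)=+1.111e-11  f'(a)=-4.331e-01  a ← 114.923674 − (+1.111e-11/-4.331e-01) = 114.923674
converged: |Δa| < 1e-12 after 4 iterations
sag = a·(cosh(S/(2a)) − 1) = 114.923674·(cosh(0.845844) − 1) = 43.621488
T_max/T_min = cosh(S/(2a)) = 1.379569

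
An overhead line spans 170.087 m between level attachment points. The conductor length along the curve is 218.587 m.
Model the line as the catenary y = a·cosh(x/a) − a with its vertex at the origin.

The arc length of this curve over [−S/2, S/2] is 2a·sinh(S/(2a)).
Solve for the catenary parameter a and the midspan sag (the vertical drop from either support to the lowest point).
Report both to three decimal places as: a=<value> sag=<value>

a=67.634 sag=60.894

seed: a₀ = √(S³/(24(L−S))) = √(170.087³/(24·48.500)) = 65.017489
iter 1: u=1.308010  f(a)=+4.322e+00  f'(a)=-1.763e+00  a ← 65.017489 − (+4.322e+00/-1.763e+00) = 67.468633
iter 2: u=1.260489  f(a)=+2.564e-01  f'(a)=-1.560e+00  a ← 67.468633 − (+2.564e-01/-1.560e+00) = 67.633046
iter 3: u=1.257425  f(a)=+1.029e-03  f'(a)=-1.547e+00  a ← 67.633046 − (+1.029e-03/-1.547e+00) = 67.633711
iter 4: u=1.257413  f(a)=+1.670e-08  f'(a)=-1.547e+00  a ← 67.633711 − (+1.670e-08/-1.547e+00) = 67.633711
iter 5: u=1.257413  f(a)=+2.842e-14  f'(a)=-1.547e+00  a ← 67.633711 − (+2.842e-14/-1.547e+00) = 67.633711
converged: |Δa| < 1e-12 after 5 iterations
sag = a·(cosh(S/(2a)) − 1) = 67.633711·(cosh(1.257413) − 1) = 60.894060
T_max/T_min = cosh(S/(2a)) = 1.900351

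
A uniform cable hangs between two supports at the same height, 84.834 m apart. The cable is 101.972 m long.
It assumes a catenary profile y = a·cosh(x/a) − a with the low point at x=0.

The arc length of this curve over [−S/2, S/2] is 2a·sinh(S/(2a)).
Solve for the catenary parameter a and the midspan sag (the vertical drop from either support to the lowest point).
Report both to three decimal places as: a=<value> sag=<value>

seed: a₀ = √(S³/(24(L−S))) = √(84.834³/(24·17.138)) = 38.527358
iter 1: u=1.100958  f(a)=+1.069e+00  f'(a)=-1.002e+00  a ← 38.527358 − (+1.069e+00/-1.002e+00) = 39.594084
iter 2: u=1.071296  f(a)=+4.601e-02  f'(a)=-9.177e-01  a ← 39.594084 − (+4.601e-02/-9.177e-01) = 39.644223
iter 3: u=1.069942  f(a)=+9.370e-05  f'(a)=-9.139e-01  a ← 39.644223 − (+9.370e-05/-9.139e-01) = 39.644326
iter 4: u=1.069939  f(a)=+3.904e-10  f'(a)=-9.139e-01  a ← 39.644326 − (+3.904e-10/-9.139e-01) = 39.644326
iter 5: u=1.069939  f(a)=-1.421e-14  f'(a)=-9.139e-01  a ← 39.644326 − (-1.421e-14/-9.139e-01) = 39.644326
converged: |Δa| < 1e-12 after 5 iterations
sag = a·(cosh(S/(2a)) − 1) = 39.644326·(cosh(1.069939) − 1) = 24.940849
T_max/T_min = cosh(S/(2a)) = 1.629115

a=39.644 sag=24.941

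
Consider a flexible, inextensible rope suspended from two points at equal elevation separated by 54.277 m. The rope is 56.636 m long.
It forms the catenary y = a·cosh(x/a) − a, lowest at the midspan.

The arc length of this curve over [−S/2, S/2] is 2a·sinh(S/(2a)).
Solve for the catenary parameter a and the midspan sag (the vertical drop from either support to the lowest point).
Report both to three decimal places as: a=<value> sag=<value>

seed: a₀ = √(S³/(24(L−S))) = √(54.277³/(24·2.359)) = 53.143990
iter 1: u=0.510660  f(a)=+3.095e-02  f'(a)=-9.111e-02  a ← 53.143990 − (+3.095e-02/-9.111e-02) = 53.483672
iter 2: u=0.507417  f(a)=+2.992e-04  f'(a)=-8.936e-02  a ← 53.483672 − (+2.992e-04/-8.936e-02) = 53.487021
iter 3: u=0.507385  f(a)=+2.858e-08  f'(a)=-8.934e-02  a ← 53.487021 − (+2.858e-08/-8.934e-02) = 53.487021
iter 4: u=0.507385  f(a)=+0.000e+00  f'(a)=-8.934e-02  a ← 53.487021 − (+0.000e+00/-8.934e-02) = 53.487021
converged: |Δa| < 1e-12 after 4 iterations
sag = a·(cosh(S/(2a)) − 1) = 53.487021·(cosh(0.507385) − 1) = 7.033806
T_max/T_min = cosh(S/(2a)) = 1.131505

a=53.487 sag=7.034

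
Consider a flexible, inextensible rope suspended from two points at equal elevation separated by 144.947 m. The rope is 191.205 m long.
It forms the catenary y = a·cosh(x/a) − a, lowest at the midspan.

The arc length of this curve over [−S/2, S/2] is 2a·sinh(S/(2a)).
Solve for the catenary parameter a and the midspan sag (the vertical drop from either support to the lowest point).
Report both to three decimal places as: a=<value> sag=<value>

a=54.717 sag=55.437

seed: a₀ = √(S³/(24(L−S))) = √(144.947³/(24·46.258)) = 52.373886
iter 1: u=1.383772  f(a)=+4.636e+00  f'(a)=-2.129e+00  a ← 52.373886 − (+4.636e+00/-2.129e+00) = 54.551857
iter 2: u=1.328525  f(a)=+3.049e-01  f'(a)=-1.857e+00  a ← 54.551857 − (+3.049e-01/-1.857e+00) = 54.716027
iter 3: u=1.324539  f(a)=+1.524e-03  f'(a)=-1.839e+00  a ← 54.716027 − (+1.524e-03/-1.839e+00) = 54.716856
iter 4: u=1.324519  f(a)=+3.848e-08  f'(a)=-1.838e+00  a ← 54.716856 − (+3.848e-08/-1.838e+00) = 54.716856
iter 5: u=1.324519  f(a)=+2.842e-14  f'(a)=-1.838e+00  a ← 54.716856 − (+2.842e-14/-1.838e+00) = 54.716856
converged: |Δa| < 1e-12 after 5 iterations
sag = a·(cosh(S/(2a)) − 1) = 54.716856·(cosh(1.324519) − 1) = 55.436548
T_max/T_min = cosh(S/(2a)) = 2.013153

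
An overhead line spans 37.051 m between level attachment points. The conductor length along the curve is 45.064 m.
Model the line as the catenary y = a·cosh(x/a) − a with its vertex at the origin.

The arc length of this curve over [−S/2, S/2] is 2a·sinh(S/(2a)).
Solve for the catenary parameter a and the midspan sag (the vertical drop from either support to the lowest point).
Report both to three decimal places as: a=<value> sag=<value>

a=16.766 sag=11.319

seed: a₀ = √(S³/(24(L−S))) = √(37.051³/(24·8.013)) = 16.262852
iter 1: u=1.139130  f(a)=+5.362e-01  f'(a)=-1.119e+00  a ← 16.262852 − (+5.362e-01/-1.119e+00) = 16.741908
iter 2: u=1.106535  f(a)=+2.461e-02  f'(a)=-1.019e+00  a ← 16.741908 − (+2.461e-02/-1.019e+00) = 16.766062
iter 3: u=1.104940  f(a)=+5.733e-05  f'(a)=-1.014e+00  a ← 16.766062 − (+5.733e-05/-1.014e+00) = 16.766118
iter 4: u=1.104937  f(a)=+3.128e-10  f'(a)=-1.014e+00  a ← 16.766118 − (+3.128e-10/-1.014e+00) = 16.766118
iter 5: u=1.104937  f(a)=+0.000e+00  f'(a)=-1.014e+00  a ← 16.766118 − (+0.000e+00/-1.014e+00) = 16.766118
converged: |Δa| < 1e-12 after 5 iterations
sag = a·(cosh(S/(2a)) − 1) = 16.766118·(cosh(1.104937) − 1) = 11.319354
T_max/T_min = cosh(S/(2a)) = 1.675133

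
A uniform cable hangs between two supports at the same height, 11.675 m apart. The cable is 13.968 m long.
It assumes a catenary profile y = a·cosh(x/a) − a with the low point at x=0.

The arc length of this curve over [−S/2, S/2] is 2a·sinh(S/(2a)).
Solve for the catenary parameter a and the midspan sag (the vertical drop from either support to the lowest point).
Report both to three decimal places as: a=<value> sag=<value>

a=5.529 sag=3.379

seed: a₀ = √(S³/(24(L−S))) = √(11.675³/(24·2.293)) = 5.377466
iter 1: u=1.085548  f(a)=+1.390e-01  f'(a)=-9.576e-01  a ← 5.377466 − (+1.390e-01/-9.576e-01) = 5.522572
iter 2: u=1.057026  f(a)=+5.823e-03  f'(a)=-8.789e-01  a ← 5.522572 − (+5.823e-03/-8.789e-01) = 5.529197
iter 3: u=1.055759  f(a)=+1.122e-05  f'(a)=-8.755e-01  a ← 5.529197 − (+1.122e-05/-8.755e-01) = 5.529210
iter 4: u=1.055757  f(a)=+4.179e-11  f'(a)=-8.755e-01  a ← 5.529210 − (+4.179e-11/-8.755e-01) = 5.529210
iter 5: u=1.055757  f(a)=-3.553e-15  f'(a)=-8.755e-01  a ← 5.529210 − (-3.553e-15/-8.755e-01) = 5.529210
converged: |Δa| < 1e-12 after 5 iterations
sag = a·(cosh(S/(2a)) − 1) = 5.529210·(cosh(1.055757) − 1) = 3.378563
T_max/T_min = cosh(S/(2a)) = 1.611039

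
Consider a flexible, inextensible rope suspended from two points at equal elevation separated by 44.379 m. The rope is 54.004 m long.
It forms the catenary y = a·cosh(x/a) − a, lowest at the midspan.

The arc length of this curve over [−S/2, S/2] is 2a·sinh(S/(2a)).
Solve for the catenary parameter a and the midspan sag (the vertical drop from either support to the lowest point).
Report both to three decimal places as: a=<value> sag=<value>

a=20.055 sag=13.580

seed: a₀ = √(S³/(24(L−S))) = √(44.379³/(24·9.625)) = 19.451822
iter 1: u=1.140741  f(a)=+6.460e-01  f'(a)=-1.125e+00  a ← 19.451822 − (+6.460e-01/-1.125e+00) = 20.026285
iter 2: u=1.108019  f(a)=+2.972e-02  f'(a)=-1.023e+00  a ← 20.026285 − (+2.972e-02/-1.023e+00) = 20.055333
iter 3: u=1.106414  f(a)=+6.964e-05  f'(a)=-1.018e+00  a ← 20.055333 − (+6.964e-05/-1.018e+00) = 20.055402
iter 4: u=1.106410  f(a)=+3.842e-10  f'(a)=-1.018e+00  a ← 20.055402 − (+3.842e-10/-1.018e+00) = 20.055402
iter 5: u=1.106410  f(a)=+7.105e-15  f'(a)=-1.018e+00  a ← 20.055402 − (+7.105e-15/-1.018e+00) = 20.055402
converged: |Δa| < 1e-12 after 5 iterations
sag = a·(cosh(S/(2a)) − 1) = 20.055402·(cosh(1.106410) − 1) = 13.579805
T_max/T_min = cosh(S/(2a)) = 1.677115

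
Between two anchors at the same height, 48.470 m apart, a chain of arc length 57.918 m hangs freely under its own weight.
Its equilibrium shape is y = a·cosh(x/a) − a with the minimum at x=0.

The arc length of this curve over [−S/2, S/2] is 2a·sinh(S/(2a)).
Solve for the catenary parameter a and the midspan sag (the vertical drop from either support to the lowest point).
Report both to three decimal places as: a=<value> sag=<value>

a=23.037 sag=13.967

seed: a₀ = √(S³/(24(L−S))) = √(48.470³/(24·9.448)) = 22.409593
iter 1: u=1.081457  f(a)=+5.681e-01  f'(a)=-9.460e-01  a ← 22.409593 − (+5.681e-01/-9.460e-01) = 23.010132
iter 2: u=1.053232  f(a)=+2.364e-02  f'(a)=-8.688e-01  a ← 23.010132 − (+2.364e-02/-8.688e-01) = 23.037340
iter 3: u=1.051988  f(a)=+4.486e-05  f'(a)=-8.655e-01  a ← 23.037340 − (+4.486e-05/-8.655e-01) = 23.037392
iter 4: u=1.051985  f(a)=+1.622e-10  f'(a)=-8.655e-01  a ← 23.037392 − (+1.622e-10/-8.655e-01) = 23.037392
iter 5: u=1.051985  f(a)=-7.105e-15  f'(a)=-8.655e-01  a ← 23.037392 − (-7.105e-15/-8.655e-01) = 23.037392
converged: |Δa| < 1e-12 after 5 iterations
sag = a·(cosh(S/(2a)) − 1) = 23.037392·(cosh(1.051985) − 1) = 13.967271
T_max/T_min = cosh(S/(2a)) = 1.606287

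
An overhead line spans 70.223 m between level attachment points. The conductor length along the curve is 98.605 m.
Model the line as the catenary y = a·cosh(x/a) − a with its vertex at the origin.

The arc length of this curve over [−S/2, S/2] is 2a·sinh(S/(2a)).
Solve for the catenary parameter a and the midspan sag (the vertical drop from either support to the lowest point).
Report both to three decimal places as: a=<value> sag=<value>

a=23.804 sag=30.944

seed: a₀ = √(S³/(24(L−S))) = √(70.223³/(24·28.382)) = 22.547165
iter 1: u=1.557247  f(a)=+3.647e+00  f'(a)=-3.183e+00  a ← 22.547165 − (+3.647e+00/-3.183e+00) = 23.692760
iter 2: u=1.481951  f(a)=+2.964e-01  f'(a)=-2.685e+00  a ← 23.692760 − (+2.964e-01/-2.685e+00) = 23.803132
iter 3: u=1.475079  f(a)=+2.340e-03  f'(a)=-2.643e+00  a ← 23.803132 − (+2.340e-03/-2.643e+00) = 23.804018
iter 4: u=1.475024  f(a)=+1.484e-07  f'(a)=-2.643e+00  a ← 23.804018 − (+1.484e-07/-2.643e+00) = 23.804018
iter 5: u=1.475024  f(a)=+1.421e-14  f'(a)=-2.643e+00  a ← 23.804018 − (+1.421e-14/-2.643e+00) = 23.804018
converged: |Δa| < 1e-12 after 5 iterations
sag = a·(cosh(S/(2a)) − 1) = 23.804018·(cosh(1.475024) − 1) = 30.944204
T_max/T_min = cosh(S/(2a)) = 2.299957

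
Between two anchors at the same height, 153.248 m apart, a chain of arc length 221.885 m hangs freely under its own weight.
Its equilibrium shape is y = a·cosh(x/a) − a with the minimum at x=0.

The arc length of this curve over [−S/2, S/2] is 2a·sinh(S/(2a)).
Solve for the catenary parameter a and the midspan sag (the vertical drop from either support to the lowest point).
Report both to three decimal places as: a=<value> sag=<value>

a=49.606 sag=71.922

seed: a₀ = √(S³/(24(L−S))) = √(153.248³/(24·68.637)) = 46.742018
iter 1: u=1.639296  f(a)=+9.835e+00  f'(a)=-3.806e+00  a ← 46.742018 − (+9.835e+00/-3.806e+00) = 49.326313
iter 2: u=1.553410  f(a)=+8.746e-01  f'(a)=-3.156e+00  a ← 49.326313 − (+8.746e-01/-3.156e+00) = 49.603394
iter 3: u=1.544733  f(a)=+8.407e-03  f'(a)=-3.096e+00  a ← 49.603394 − (+8.407e-03/-3.096e+00) = 49.606110
iter 4: u=1.544648  f(a)=+7.933e-07  f'(a)=-3.095e+00  a ← 49.606110 − (+7.933e-07/-3.095e+00) = 49.606110
iter 5: u=1.544648  f(a)=-2.842e-14  f'(a)=-3.095e+00  a ← 49.606110 − (-2.842e-14/-3.095e+00) = 49.606110
converged: |Δa| < 1e-12 after 5 iterations
sag = a·(cosh(S/(2a)) − 1) = 49.606110·(cosh(1.544648) − 1) = 71.921683
T_max/T_min = cosh(S/(2a)) = 2.449855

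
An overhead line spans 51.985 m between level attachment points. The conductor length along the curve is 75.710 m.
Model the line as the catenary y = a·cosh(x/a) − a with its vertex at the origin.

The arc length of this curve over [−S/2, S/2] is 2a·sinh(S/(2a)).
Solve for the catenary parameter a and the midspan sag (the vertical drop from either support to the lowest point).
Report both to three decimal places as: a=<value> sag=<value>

seed: a₀ = √(S³/(24(L−S))) = √(51.985³/(24·23.725)) = 15.707546
iter 1: u=1.654778  f(a)=+3.468e+00  f'(a)=-3.933e+00  a ← 15.707546 − (+3.468e+00/-3.933e+00) = 16.589364
iter 2: u=1.566817  f(a)=+3.135e-01  f'(a)=-3.252e+00  a ← 16.589364 − (+3.135e-01/-3.252e+00) = 16.685780
iter 3: u=1.557764  f(a)=+3.124e-03  f'(a)=-3.187e+00  a ← 16.685780 − (+3.124e-03/-3.187e+00) = 16.686760
iter 4: u=1.557672  f(a)=+3.169e-07  f'(a)=-3.186e+00  a ← 16.686760 − (+3.169e-07/-3.186e+00) = 16.686760
iter 5: u=1.557672  f(a)=-1.421e-14  f'(a)=-3.186e+00  a ← 16.686760 − (-1.421e-14/-3.186e+00) = 16.686760
converged: |Δa| < 1e-12 after 5 iterations
sag = a·(cosh(S/(2a)) − 1) = 16.686760·(cosh(1.557672) − 1) = 24.682902
T_max/T_min = cosh(S/(2a)) = 2.479191

a=16.687 sag=24.683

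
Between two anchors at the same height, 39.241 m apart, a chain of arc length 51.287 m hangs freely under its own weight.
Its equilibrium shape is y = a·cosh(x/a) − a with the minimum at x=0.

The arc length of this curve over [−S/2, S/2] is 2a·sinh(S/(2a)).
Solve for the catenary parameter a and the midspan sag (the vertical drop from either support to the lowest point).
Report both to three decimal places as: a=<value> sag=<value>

a=15.081 sag=14.669

seed: a₀ = √(S³/(24(L−S))) = √(39.241³/(24·12.046)) = 14.457162
iter 1: u=1.357147  f(a)=+1.159e+00  f'(a)=-1.994e+00  a ← 14.457162 − (+1.159e+00/-1.994e+00) = 15.038458
iter 2: u=1.304688  f(a)=+7.358e-02  f'(a)=-1.748e+00  a ← 15.038458 − (+7.358e-02/-1.748e+00) = 15.080545
iter 3: u=1.301047  f(a)=+3.409e-04  f'(a)=-1.732e+00  a ← 15.080545 − (+3.409e-04/-1.732e+00) = 15.080742
iter 4: u=1.301030  f(a)=+7.394e-09  f'(a)=-1.732e+00  a ← 15.080742 − (+7.394e-09/-1.732e+00) = 15.080742
iter 5: u=1.301030  f(a)=+7.105e-15  f'(a)=-1.732e+00  a ← 15.080742 − (+7.105e-15/-1.732e+00) = 15.080742
converged: |Δa| < 1e-12 after 5 iterations
sag = a·(cosh(S/(2a)) − 1) = 15.080742·(cosh(1.301030) − 1) = 14.668508
T_max/T_min = cosh(S/(2a)) = 1.972665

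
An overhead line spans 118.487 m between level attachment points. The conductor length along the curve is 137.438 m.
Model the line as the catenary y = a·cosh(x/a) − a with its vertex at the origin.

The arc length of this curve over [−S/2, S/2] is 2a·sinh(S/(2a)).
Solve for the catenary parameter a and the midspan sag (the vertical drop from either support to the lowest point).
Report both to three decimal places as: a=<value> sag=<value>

a=61.877 sag=30.595

seed: a₀ = √(S³/(24(L−S))) = √(118.487³/(24·18.951)) = 60.476182
iter 1: u=0.979617  f(a)=+9.304e-01  f'(a)=-6.890e-01  a ← 60.476182 − (+9.304e-01/-6.890e-01) = 61.826567
iter 2: u=0.958221  f(a)=+3.207e-02  f'(a)=-6.422e-01  a ← 61.826567 − (+3.207e-02/-6.422e-01) = 61.876511
iter 3: u=0.957447  f(a)=+4.114e-05  f'(a)=-6.406e-01  a ← 61.876511 − (+4.114e-05/-6.406e-01) = 61.876576
iter 4: u=0.957446  f(a)=+6.787e-11  f'(a)=-6.406e-01  a ← 61.876576 − (+6.787e-11/-6.406e-01) = 61.876576
iter 5: u=0.957446  f(a)=-2.842e-14  f'(a)=-6.406e-01  a ← 61.876576 − (-2.842e-14/-6.406e-01) = 61.876576
converged: |Δa| < 1e-12 after 5 iterations
sag = a·(cosh(S/(2a)) − 1) = 61.876576·(cosh(0.957446) − 1) = 30.595104
T_max/T_min = cosh(S/(2a)) = 1.494454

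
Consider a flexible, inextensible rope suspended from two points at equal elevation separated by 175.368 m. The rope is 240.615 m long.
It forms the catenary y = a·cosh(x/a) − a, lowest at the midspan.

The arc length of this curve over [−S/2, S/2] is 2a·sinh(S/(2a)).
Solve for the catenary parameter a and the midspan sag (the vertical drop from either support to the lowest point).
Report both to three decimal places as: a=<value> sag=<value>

seed: a₀ = √(S³/(24(L−S))) = √(175.368³/(24·65.247)) = 58.686692
iter 1: u=1.494104  f(a)=+7.682e+00  f'(a)=-2.761e+00  a ← 58.686692 − (+7.682e+00/-2.761e+00) = 61.468823
iter 2: u=1.426479  f(a)=+5.800e-01  f'(a)=-2.359e+00  a ← 61.468823 − (+5.800e-01/-2.359e+00) = 61.714754
iter 3: u=1.420795  f(a)=+3.904e-03  f'(a)=-2.327e+00  a ← 61.714754 − (+3.904e-03/-2.327e+00) = 61.716432
iter 4: u=1.420756  f(a)=+1.795e-07  f'(a)=-2.327e+00  a ← 61.716432 − (+1.795e-07/-2.327e+00) = 61.716432
iter 5: u=1.420756  f(a)=-5.684e-14  f'(a)=-2.327e+00  a ← 61.716432 − (-5.684e-14/-2.327e+00) = 61.716432
converged: |Δa| < 1e-12 after 5 iterations
sag = a·(cosh(S/(2a)) − 1) = 61.716432·(cosh(1.420756) − 1) = 73.497519
T_max/T_min = cosh(S/(2a)) = 2.190891

a=61.716 sag=73.498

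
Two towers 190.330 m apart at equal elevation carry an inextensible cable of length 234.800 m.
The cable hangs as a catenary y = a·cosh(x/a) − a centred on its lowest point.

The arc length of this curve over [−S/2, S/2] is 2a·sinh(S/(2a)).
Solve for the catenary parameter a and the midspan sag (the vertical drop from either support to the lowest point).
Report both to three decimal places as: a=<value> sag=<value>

seed: a₀ = √(S³/(24(L−S))) = √(190.330³/(24·44.470)) = 80.375130
iter 1: u=1.184011  f(a)=+3.223e+00  f'(a)=-1.270e+00  a ← 80.375130 − (+3.223e+00/-1.270e+00) = 82.913744
iter 2: u=1.147759  f(a)=+1.590e-01  f'(a)=-1.147e+00  a ← 82.913744 − (+1.590e-01/-1.147e+00) = 83.052349
iter 3: u=1.145844  f(a)=+4.314e-04  f'(a)=-1.141e+00  a ← 83.052349 − (+4.314e-04/-1.141e+00) = 83.052727
iter 4: u=1.145838  f(a)=+3.195e-09  f'(a)=-1.141e+00  a ← 83.052727 − (+3.195e-09/-1.141e+00) = 83.052727
iter 5: u=1.145838  f(a)=+0.000e+00  f'(a)=-1.141e+00  a ← 83.052727 − (+0.000e+00/-1.141e+00) = 83.052727
converged: |Δa| < 1e-12 after 5 iterations
sag = a·(cosh(S/(2a)) − 1) = 83.052727·(cosh(1.145838) − 1) = 60.754489
T_max/T_min = cosh(S/(2a)) = 1.731517

a=83.053 sag=60.754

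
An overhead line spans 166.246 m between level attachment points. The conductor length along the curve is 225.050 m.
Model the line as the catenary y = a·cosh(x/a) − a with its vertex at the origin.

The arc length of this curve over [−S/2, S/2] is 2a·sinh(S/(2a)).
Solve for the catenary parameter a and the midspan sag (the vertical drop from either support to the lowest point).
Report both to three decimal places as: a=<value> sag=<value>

seed: a₀ = √(S³/(24(L−S))) = √(166.246³/(24·58.804)) = 57.058159
iter 1: u=1.456812  f(a)=+6.565e+00  f'(a)=-2.533e+00  a ← 57.058159 − (+6.565e+00/-2.533e+00) = 59.649721
iter 2: u=1.393519  f(a)=+4.738e-01  f'(a)=-2.180e+00  a ← 59.649721 − (+4.738e-01/-2.180e+00) = 59.867082
iter 3: u=1.388459  f(a)=+2.892e-03  f'(a)=-2.153e+00  a ← 59.867082 − (+2.892e-03/-2.153e+00) = 59.868425
iter 4: u=1.388428  f(a)=+1.092e-07  f'(a)=-2.153e+00  a ← 59.868425 − (+1.092e-07/-2.153e+00) = 59.868425
iter 5: u=1.388428  f(a)=-2.842e-14  f'(a)=-2.153e+00  a ← 59.868425 − (-2.842e-14/-2.153e+00) = 59.868425
converged: |Δa| < 1e-12 after 5 iterations
sag = a·(cosh(S/(2a)) − 1) = 59.868425·(cosh(1.388428) − 1) = 67.591780
T_max/T_min = cosh(S/(2a)) = 2.129005

a=59.868 sag=67.592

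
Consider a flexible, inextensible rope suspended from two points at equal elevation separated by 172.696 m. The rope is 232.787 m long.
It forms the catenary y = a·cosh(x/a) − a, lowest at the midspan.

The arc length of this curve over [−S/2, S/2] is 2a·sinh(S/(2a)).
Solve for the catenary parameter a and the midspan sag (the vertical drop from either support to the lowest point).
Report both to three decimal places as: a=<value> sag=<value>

seed: a₀ = √(S³/(24(L−S))) = √(172.696³/(24·60.091)) = 59.760343
iter 1: u=1.444905  f(a)=+6.594e+00  f'(a)=-2.463e+00  a ← 59.760343 − (+6.594e+00/-2.463e+00) = 62.436960
iter 2: u=1.382963  f(a)=+4.689e-01  f'(a)=-2.124e+00  a ← 62.436960 − (+4.689e-01/-2.124e+00) = 62.657660
iter 3: u=1.378092  f(a)=+2.772e-03  f'(a)=-2.099e+00  a ← 62.657660 − (+2.772e-03/-2.099e+00) = 62.658980
iter 4: u=1.378063  f(a)=+9.816e-08  f'(a)=-2.099e+00  a ← 62.658980 − (+9.816e-08/-2.099e+00) = 62.658980
iter 5: u=1.378063  f(a)=-2.842e-14  f'(a)=-2.099e+00  a ← 62.658980 − (-2.842e-14/-2.099e+00) = 62.658980
converged: |Δa| < 1e-12 after 5 iterations
sag = a·(cosh(S/(2a)) − 1) = 62.658980·(cosh(1.378063) − 1) = 69.528745
T_max/T_min = cosh(S/(2a)) = 2.109637

a=62.659 sag=69.529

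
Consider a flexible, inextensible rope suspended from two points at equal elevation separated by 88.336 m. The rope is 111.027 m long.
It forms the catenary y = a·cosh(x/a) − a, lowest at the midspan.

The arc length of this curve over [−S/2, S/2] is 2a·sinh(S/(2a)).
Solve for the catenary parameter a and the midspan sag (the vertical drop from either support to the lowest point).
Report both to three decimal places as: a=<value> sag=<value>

a=36.874 sag=29.770

seed: a₀ = √(S³/(24(L−S))) = √(88.336³/(24·22.691)) = 35.577396
iter 1: u=1.241462  f(a)=+1.814e+00  f'(a)=-1.483e+00  a ← 35.577396 − (+1.814e+00/-1.483e+00) = 36.800438
iter 2: u=1.200203  f(a)=+9.775e-02  f'(a)=-1.327e+00  a ← 36.800438 − (+9.775e-02/-1.327e+00) = 36.874077
iter 3: u=1.197806  f(a)=+3.195e-04  f'(a)=-1.319e+00  a ← 36.874077 − (+3.195e-04/-1.319e+00) = 36.874319
iter 4: u=1.197798  f(a)=+3.439e-09  f'(a)=-1.319e+00  a ← 36.874319 − (+3.439e-09/-1.319e+00) = 36.874319
iter 5: u=1.197798  f(a)=-1.421e-14  f'(a)=-1.319e+00  a ← 36.874319 − (-1.421e-14/-1.319e+00) = 36.874319
converged: |Δa| < 1e-12 after 5 iterations
sag = a·(cosh(S/(2a)) − 1) = 36.874319·(cosh(1.197798) − 1) = 29.769991
T_max/T_min = cosh(S/(2a)) = 1.807337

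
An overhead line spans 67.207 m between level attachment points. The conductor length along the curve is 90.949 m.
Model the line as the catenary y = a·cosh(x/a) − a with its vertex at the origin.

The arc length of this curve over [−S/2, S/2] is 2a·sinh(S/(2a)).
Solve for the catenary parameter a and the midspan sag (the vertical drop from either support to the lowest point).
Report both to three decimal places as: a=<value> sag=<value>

seed: a₀ = √(S³/(24(L−S))) = √(67.207³/(24·23.742)) = 23.081153
iter 1: u=1.455885  f(a)=+2.647e+00  f'(a)=-2.528e+00  a ← 23.081153 − (+2.647e+00/-2.528e+00) = 24.128356
iter 2: u=1.392697  f(a)=+1.908e-01  f'(a)=-2.175e+00  a ← 24.128356 − (+1.908e-01/-2.175e+00) = 24.216072
iter 3: u=1.387653  f(a)=+1.162e-03  f'(a)=-2.149e+00  a ← 24.216072 − (+1.162e-03/-2.149e+00) = 24.216613
iter 4: u=1.387622  f(a)=+4.364e-08  f'(a)=-2.149e+00  a ← 24.216613 − (+4.364e-08/-2.149e+00) = 24.216613
iter 5: u=1.387622  f(a)=+0.000e+00  f'(a)=-2.149e+00  a ← 24.216613 − (+0.000e+00/-2.149e+00) = 24.216613
converged: |Δa| < 1e-12 after 5 iterations
sag = a·(cosh(S/(2a)) − 1) = 24.216613·(cosh(1.387622) − 1) = 27.304009
T_max/T_min = cosh(S/(2a)) = 2.127491

a=24.217 sag=27.304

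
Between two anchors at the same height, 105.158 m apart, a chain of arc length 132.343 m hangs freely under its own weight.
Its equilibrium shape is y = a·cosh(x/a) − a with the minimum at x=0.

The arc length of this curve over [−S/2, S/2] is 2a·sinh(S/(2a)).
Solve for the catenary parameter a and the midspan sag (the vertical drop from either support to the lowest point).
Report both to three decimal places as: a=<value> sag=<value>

seed: a₀ = √(S³/(24(L−S))) = √(105.158³/(24·27.185)) = 42.217566
iter 1: u=1.245429  f(a)=+2.188e+00  f'(a)=-1.499e+00  a ← 42.217566 − (+2.188e+00/-1.499e+00) = 43.677131
iter 2: u=1.203811  f(a)=+1.186e-01  f'(a)=-1.341e+00  a ← 43.677131 − (+1.186e-01/-1.341e+00) = 43.765592
iter 3: u=1.201378  f(a)=+3.925e-04  f'(a)=-1.332e+00  a ← 43.765592 − (+3.925e-04/-1.332e+00) = 43.765887
iter 4: u=1.201369  f(a)=+4.332e-09  f'(a)=-1.332e+00  a ← 43.765887 − (+4.332e-09/-1.332e+00) = 43.765887
iter 5: u=1.201369  f(a)=+0.000e+00  f'(a)=-1.332e+00  a ← 43.765887 − (+0.000e+00/-1.332e+00) = 43.765887
converged: |Δa| < 1e-12 after 5 iterations
sag = a·(cosh(S/(2a)) − 1) = 43.765887·(cosh(1.201369) − 1) = 35.569605
T_max/T_min = cosh(S/(2a)) = 1.812724

a=43.766 sag=35.570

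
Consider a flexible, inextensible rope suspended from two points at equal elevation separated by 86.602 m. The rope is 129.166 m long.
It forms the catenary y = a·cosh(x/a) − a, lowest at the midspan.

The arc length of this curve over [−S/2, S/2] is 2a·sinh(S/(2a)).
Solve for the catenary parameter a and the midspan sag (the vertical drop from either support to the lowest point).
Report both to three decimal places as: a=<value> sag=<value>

seed: a₀ = √(S³/(24(L−S))) = √(86.602³/(24·42.564)) = 25.215353
iter 1: u=1.717247  f(a)=+6.735e+00  f'(a)=-4.482e+00  a ← 25.215353 − (+6.735e+00/-4.482e+00) = 26.717928
iter 2: u=1.620672  f(a)=+6.490e-01  f'(a)=-3.657e+00  a ← 26.717928 − (+6.490e-01/-3.657e+00) = 26.895405
iter 3: u=1.609978  f(a)=+7.444e-03  f'(a)=-3.573e+00  a ← 26.895405 − (+7.444e-03/-3.573e+00) = 26.897488
iter 4: u=1.609853  f(a)=+1.004e-06  f'(a)=-3.572e+00  a ← 26.897488 − (+1.004e-06/-3.572e+00) = 26.897488
iter 5: u=1.609853  f(a)=+2.842e-14  f'(a)=-3.572e+00  a ← 26.897488 − (+2.842e-14/-3.572e+00) = 26.897488
converged: |Δa| < 1e-12 after 5 iterations
sag = a·(cosh(S/(2a)) − 1) = 26.897488·(cosh(1.609853) − 1) = 43.062777
T_max/T_min = cosh(S/(2a)) = 2.600996

a=26.897 sag=43.063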